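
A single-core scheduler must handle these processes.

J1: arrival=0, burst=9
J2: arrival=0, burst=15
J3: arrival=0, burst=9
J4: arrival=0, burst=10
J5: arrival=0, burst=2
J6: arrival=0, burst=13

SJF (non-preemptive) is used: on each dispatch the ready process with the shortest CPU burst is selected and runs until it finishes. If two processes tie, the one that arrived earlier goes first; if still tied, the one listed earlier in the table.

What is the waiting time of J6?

30

Gantt: | J5 0-2 | J1 2-11 | J3 11-20 | J4 20-30 | J6 30-43 | J2 43-58 |
Completion: J1=11  J2=58  J3=20  J4=30  J5=2  J6=43
Turnaround (C−A): J1=11  J2=58  J3=20  J4=30  J5=2  J6=43
Waiting(J6) = turnaround − burst = 43 − 13 = 30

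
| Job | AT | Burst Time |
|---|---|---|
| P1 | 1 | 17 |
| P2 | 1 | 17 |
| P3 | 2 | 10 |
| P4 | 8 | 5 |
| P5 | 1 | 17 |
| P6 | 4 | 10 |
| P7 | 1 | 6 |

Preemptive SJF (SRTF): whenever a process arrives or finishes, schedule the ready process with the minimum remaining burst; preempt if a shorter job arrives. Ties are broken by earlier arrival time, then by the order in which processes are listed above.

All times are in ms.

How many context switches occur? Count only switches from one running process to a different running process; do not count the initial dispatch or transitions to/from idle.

Timeline: | idle 0-1 | P7 1-7 | P3 7-8 | P4 8-13 | P3 13-22 | P6 22-32 | P1 32-49 | P2 49-66 | P5 66-83 |
Completion: P1=49  P2=66  P3=22  P4=13  P5=83  P6=32  P7=7
Turnaround (C−A): P1=48  P2=65  P3=20  P4=5  P5=82  P6=28  P7=6

7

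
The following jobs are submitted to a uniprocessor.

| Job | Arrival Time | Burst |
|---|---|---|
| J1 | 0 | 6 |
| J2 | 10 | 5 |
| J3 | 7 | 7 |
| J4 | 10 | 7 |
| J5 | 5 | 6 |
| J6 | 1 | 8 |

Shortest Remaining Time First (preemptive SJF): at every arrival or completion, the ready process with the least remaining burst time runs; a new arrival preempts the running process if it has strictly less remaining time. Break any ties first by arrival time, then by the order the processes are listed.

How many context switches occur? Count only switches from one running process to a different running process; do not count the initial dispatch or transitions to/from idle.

Gantt: | J1 0-6 | J5 6-12 | J2 12-17 | J3 17-24 | J4 24-31 | J6 31-39 |
Completion: J1=6  J2=17  J3=24  J4=31  J5=12  J6=39
Turnaround (C−A): J1=6  J2=7  J3=17  J4=21  J5=7  J6=38

5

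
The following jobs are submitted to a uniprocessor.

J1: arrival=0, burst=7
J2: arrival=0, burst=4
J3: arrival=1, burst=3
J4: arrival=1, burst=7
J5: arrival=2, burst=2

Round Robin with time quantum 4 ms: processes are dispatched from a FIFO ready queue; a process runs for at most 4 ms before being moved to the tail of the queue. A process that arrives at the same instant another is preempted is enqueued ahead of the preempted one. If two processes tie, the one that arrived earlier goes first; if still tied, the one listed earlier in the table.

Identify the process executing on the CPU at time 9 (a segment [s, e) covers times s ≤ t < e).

Gantt: | J1 0-4 | J2 4-8 | J3 8-11 | J4 11-15 | J5 15-17 | J1 17-20 | J4 20-23 |
Completion: J1=20  J2=8  J3=11  J4=23  J5=17
Turnaround (C−A): J1=20  J2=8  J3=10  J4=22  J5=15

J3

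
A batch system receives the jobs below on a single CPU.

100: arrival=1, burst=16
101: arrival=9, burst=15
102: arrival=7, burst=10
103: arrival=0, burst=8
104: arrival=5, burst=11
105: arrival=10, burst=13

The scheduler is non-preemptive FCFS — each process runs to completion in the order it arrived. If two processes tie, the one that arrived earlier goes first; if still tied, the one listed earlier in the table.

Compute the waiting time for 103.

Schedule: | 103 0-8 | 100 8-24 | 104 24-35 | 102 35-45 | 101 45-60 | 105 60-73 |
Completion: 100=24  101=60  102=45  103=8  104=35  105=73
Waiting(103) = turnaround − burst = 8 − 8 = 0

0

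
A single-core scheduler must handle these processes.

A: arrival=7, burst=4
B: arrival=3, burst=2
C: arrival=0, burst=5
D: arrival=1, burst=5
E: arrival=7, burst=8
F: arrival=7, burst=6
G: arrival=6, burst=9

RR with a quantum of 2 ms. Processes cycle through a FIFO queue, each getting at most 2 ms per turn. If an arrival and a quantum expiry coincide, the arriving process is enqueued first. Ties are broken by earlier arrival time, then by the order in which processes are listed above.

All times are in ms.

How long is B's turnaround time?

5

Schedule: | C 0-2 | D 2-4 | C 4-6 | B 6-8 | D 8-10 | G 10-12 | C 12-13 | A 13-15 | E 15-17 | F 17-19 | D 19-20 | G 20-22 | A 22-24 | E 24-26 | F 26-28 | G 28-30 | E 30-32 | F 32-34 | G 34-36 | E 36-38 | G 38-39 |
Completion: A=24  B=8  C=13  D=20  E=38  F=34  G=39
Turnaround(B) = completion − arrival = 8 − 3 = 5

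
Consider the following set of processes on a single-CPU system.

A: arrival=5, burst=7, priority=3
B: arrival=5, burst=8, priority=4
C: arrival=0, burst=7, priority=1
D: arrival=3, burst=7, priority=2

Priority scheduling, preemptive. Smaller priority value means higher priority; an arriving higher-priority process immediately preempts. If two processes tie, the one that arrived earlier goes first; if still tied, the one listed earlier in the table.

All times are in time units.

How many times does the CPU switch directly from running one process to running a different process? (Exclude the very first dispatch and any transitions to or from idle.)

Gantt: | C 0-7 | D 7-14 | A 14-21 | B 21-29 |
Completion: A=21  B=29  C=7  D=14

3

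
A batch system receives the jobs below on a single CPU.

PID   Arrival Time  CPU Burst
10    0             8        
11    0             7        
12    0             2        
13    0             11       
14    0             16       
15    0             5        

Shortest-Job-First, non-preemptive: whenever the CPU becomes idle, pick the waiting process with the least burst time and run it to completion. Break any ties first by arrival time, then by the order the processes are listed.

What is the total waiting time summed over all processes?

78

Timeline: | 12 0-2 | 15 2-7 | 11 7-14 | 10 14-22 | 13 22-33 | 14 33-49 |
Completion: 10=22  11=14  12=2  13=33  14=49  15=7
Waiting = turnaround − burst: 10=14, 11=7, 12=0, 13=22, 14=33, 15=2
Total waiting = 14 + 7 + 0 + 22 + 33 + 2 = 78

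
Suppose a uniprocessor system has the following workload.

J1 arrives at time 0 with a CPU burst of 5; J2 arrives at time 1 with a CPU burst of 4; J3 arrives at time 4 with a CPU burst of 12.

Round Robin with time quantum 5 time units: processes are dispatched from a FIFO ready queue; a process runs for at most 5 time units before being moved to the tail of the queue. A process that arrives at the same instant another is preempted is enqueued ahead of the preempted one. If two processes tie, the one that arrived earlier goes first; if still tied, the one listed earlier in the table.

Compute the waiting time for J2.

4

Timeline: | J1 0-5 | J2 5-9 | J3 9-21 |
Completion: J1=5  J2=9  J3=21
Turnaround (C−A): J1=5  J2=8  J3=17
Waiting(J2) = turnaround − burst = 8 − 4 = 4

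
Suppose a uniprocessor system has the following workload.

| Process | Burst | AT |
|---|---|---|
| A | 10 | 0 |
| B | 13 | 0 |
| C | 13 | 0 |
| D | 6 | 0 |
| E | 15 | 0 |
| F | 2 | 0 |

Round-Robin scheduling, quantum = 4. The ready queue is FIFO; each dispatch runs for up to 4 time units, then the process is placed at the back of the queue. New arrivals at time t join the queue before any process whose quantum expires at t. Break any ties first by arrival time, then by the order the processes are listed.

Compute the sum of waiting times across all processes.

Timeline: | A 0-4 | B 4-8 | C 8-12 | D 12-16 | E 16-20 | F 20-22 | A 22-26 | B 26-30 | C 30-34 | D 34-36 | E 36-40 | A 40-42 | B 42-46 | C 46-50 | E 50-54 | B 54-55 | C 55-56 | E 56-59 |
Completion: A=42  B=55  C=56  D=36  E=59  F=22
Turnaround (C−A): A=42  B=55  C=56  D=36  E=59  F=22
Waiting = turnaround − burst: A=32, B=42, C=43, D=30, E=44, F=20
Total waiting = 32 + 42 + 43 + 30 + 44 + 20 = 211

211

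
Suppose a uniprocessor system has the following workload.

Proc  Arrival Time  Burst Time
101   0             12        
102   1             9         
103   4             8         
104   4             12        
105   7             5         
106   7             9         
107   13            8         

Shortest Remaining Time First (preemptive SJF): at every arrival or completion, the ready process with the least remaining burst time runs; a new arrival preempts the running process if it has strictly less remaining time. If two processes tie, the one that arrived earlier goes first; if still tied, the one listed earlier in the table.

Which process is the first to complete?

Schedule: | 101 0-1 | 102 1-10 | 105 10-15 | 103 15-23 | 107 23-31 | 106 31-40 | 101 40-51 | 104 51-63 |
Completion: 101=51  102=10  103=23  104=63  105=15  106=40  107=31
Turnaround (C−A): 101=51  102=9  103=19  104=59  105=8  106=33  107=18
Finish order: 102 → 105 → 103 → 107 → 106 → 101 → 104

102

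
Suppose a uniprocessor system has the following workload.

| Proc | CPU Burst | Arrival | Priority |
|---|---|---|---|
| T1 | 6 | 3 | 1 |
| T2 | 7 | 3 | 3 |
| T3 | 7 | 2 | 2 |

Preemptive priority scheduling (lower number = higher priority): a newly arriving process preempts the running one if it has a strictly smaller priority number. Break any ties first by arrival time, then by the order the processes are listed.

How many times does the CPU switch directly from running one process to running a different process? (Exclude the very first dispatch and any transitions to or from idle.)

Timeline: | idle 0-2 | T3 2-3 | T1 3-9 | T3 9-15 | T2 15-22 |
Completion: T1=9  T2=22  T3=15
Turnaround (C−A): T1=6  T2=19  T3=13

3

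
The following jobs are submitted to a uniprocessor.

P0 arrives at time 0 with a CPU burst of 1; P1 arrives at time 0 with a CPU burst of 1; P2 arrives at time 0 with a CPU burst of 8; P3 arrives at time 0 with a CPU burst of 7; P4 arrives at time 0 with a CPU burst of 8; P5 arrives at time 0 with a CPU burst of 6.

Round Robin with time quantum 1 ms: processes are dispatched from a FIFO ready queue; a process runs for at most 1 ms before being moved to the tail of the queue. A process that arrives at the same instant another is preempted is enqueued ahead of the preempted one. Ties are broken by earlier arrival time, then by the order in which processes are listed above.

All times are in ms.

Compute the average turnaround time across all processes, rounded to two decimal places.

Schedule: | P0 0-1 | P1 1-2 | P2 2-3 | P3 3-4 | P4 4-5 | P5 5-6 | P2 6-7 | P3 7-8 | P4 8-9 | P5 9-10 | P2 10-11 | P3 11-12 | P4 12-13 | P5 13-14 | P2 14-15 | P3 15-16 | P4 16-17 | P5 17-18 | P2 18-19 | P3 19-20 | P4 20-21 | P5 21-22 | P2 22-23 | P3 23-24 | P4 24-25 | P5 25-26 | P2 26-27 | P3 27-28 | P4 28-29 | P2 29-30 | P4 30-31 |
Completion: P0=1  P1=2  P2=30  P3=28  P4=31  P5=26
Turnaround times: P0=1, P1=2, P2=30, P3=28, P4=31, P5=26
Average turnaround = (1+2+30+28+31+26) / 6 = 118/6 = 19.67

19.67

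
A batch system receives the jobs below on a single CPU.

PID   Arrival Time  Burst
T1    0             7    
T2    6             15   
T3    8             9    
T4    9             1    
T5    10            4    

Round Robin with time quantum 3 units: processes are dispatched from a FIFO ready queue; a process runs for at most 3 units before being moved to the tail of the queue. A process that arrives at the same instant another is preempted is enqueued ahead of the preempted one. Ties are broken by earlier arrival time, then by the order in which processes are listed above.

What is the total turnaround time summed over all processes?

84

Gantt: | T1 0-6 | T2 6-9 | T1 9-10 | T3 10-13 | T4 13-14 | T2 14-17 | T5 17-20 | T3 20-23 | T2 23-26 | T5 26-27 | T3 27-30 | T2 30-36 |
Completion: T1=10  T2=36  T3=30  T4=14  T5=27
Turnaround (C−A): T1=10  T2=30  T3=22  T4=5  T5=17
Turnaround = completion − arrival: T1=10, T2=30, T3=22, T4=5, T5=17
Total turnaround = 10 + 30 + 22 + 5 + 17 = 84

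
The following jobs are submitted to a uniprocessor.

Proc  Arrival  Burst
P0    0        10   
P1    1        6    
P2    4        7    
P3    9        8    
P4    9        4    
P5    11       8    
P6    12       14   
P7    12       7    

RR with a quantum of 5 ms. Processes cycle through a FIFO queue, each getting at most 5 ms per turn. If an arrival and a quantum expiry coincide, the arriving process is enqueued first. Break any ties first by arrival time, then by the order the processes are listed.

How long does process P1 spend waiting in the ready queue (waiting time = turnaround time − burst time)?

Timeline: | P0 0-5 | P1 5-10 | P2 10-15 | P0 15-20 | P3 20-25 | P4 25-29 | P1 29-30 | P5 30-35 | P6 35-40 | P7 40-45 | P2 45-47 | P3 47-50 | P5 50-53 | P6 53-58 | P7 58-60 | P6 60-64 |
Completion: P0=20  P1=30  P2=47  P3=50  P4=29  P5=53  P6=64  P7=60
Turnaround (C−A): P0=20  P1=29  P2=43  P3=41  P4=20  P5=42  P6=52  P7=48
Waiting(P1) = turnaround − burst = 29 − 6 = 23

23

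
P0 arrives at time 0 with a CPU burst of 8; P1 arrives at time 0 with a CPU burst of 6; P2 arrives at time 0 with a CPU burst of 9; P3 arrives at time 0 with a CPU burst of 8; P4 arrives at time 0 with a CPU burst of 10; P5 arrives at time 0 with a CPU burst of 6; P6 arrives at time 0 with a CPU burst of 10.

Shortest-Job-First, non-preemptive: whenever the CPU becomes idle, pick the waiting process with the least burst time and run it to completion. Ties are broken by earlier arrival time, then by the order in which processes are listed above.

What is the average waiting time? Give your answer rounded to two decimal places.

21.43

Schedule: | P1 0-6 | P5 6-12 | P0 12-20 | P3 20-28 | P2 28-37 | P4 37-47 | P6 47-57 |
Completion: P0=20  P1=6  P2=37  P3=28  P4=47  P5=12  P6=57
Waiting times: P0=12, P1=0, P2=28, P3=20, P4=37, P5=6, P6=47
Average waiting = (12+0+28+20+37+6+47) / 7 = 150/7 = 21.43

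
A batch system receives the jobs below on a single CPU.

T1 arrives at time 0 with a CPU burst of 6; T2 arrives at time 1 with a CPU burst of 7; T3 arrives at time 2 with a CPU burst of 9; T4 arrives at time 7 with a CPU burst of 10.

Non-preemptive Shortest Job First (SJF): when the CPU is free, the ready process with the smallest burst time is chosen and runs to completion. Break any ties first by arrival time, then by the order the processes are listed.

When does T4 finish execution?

Schedule: | T1 0-6 | T2 6-13 | T3 13-22 | T4 22-32 |
Completion: T1=6  T2=13  T3=22  T4=32

32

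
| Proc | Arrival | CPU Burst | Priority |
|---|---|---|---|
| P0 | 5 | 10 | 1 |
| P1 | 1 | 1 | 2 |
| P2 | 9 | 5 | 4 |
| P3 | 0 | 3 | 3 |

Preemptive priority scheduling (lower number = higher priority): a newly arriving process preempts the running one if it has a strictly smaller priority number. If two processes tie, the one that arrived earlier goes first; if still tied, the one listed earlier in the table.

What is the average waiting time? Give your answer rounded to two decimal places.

1.75

Schedule: | P3 0-1 | P1 1-2 | P3 2-4 | idle 4-5 | P0 5-15 | P2 15-20 |
Completion: P0=15  P1=2  P2=20  P3=4
Turnaround (C−A): P0=10  P1=1  P2=11  P3=4
Waiting times: P0=0, P1=0, P2=6, P3=1
Average waiting = (0+0+6+1) / 4 = 7/4 = 1.75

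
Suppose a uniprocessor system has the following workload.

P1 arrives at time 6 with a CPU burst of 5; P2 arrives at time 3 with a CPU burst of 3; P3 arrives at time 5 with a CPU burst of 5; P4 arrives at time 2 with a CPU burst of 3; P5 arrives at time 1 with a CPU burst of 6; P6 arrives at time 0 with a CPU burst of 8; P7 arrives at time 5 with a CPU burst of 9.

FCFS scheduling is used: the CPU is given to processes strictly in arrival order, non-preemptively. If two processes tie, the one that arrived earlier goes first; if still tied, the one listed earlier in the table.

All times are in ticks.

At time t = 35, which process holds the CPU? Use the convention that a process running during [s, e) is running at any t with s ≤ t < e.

P1

Gantt: | P6 0-8 | P5 8-14 | P4 14-17 | P2 17-20 | P3 20-25 | P7 25-34 | P1 34-39 |
Completion: P1=39  P2=20  P3=25  P4=17  P5=14  P6=8  P7=34
Turnaround (C−A): P1=33  P2=17  P3=20  P4=15  P5=13  P6=8  P7=29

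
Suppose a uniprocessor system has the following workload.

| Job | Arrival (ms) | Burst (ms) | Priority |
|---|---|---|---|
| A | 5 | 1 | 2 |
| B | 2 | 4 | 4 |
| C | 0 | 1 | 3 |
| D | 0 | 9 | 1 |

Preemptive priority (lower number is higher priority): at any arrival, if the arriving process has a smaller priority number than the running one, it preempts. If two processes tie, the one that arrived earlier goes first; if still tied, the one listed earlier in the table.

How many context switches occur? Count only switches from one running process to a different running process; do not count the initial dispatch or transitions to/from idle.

Schedule: | D 0-9 | A 9-10 | C 10-11 | B 11-15 |
Completion: A=10  B=15  C=11  D=9
Turnaround (C−A): A=5  B=13  C=11  D=9

3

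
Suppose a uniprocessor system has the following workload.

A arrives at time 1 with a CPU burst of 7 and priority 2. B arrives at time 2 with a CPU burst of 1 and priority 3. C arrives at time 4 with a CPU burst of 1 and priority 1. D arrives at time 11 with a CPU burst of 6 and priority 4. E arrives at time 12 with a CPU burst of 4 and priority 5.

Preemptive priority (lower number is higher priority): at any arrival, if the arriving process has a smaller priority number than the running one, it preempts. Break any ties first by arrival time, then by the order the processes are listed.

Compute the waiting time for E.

5

Gantt: | idle 0-1 | A 1-4 | C 4-5 | A 5-9 | B 9-10 | idle 10-11 | D 11-17 | E 17-21 |
Completion: A=9  B=10  C=5  D=17  E=21
Turnaround (C−A): A=8  B=8  C=1  D=6  E=9
Waiting(E) = turnaround − burst = 9 − 4 = 5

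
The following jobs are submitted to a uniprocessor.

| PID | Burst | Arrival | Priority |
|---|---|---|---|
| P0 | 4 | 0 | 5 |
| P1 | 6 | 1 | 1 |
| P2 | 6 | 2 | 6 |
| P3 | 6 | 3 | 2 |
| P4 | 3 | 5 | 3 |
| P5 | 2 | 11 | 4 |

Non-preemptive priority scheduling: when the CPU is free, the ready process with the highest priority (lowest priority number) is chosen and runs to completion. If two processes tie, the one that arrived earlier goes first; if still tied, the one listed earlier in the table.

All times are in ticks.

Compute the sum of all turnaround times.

75

Gantt: | P0 0-4 | P1 4-10 | P3 10-16 | P4 16-19 | P5 19-21 | P2 21-27 |
Completion: P0=4  P1=10  P2=27  P3=16  P4=19  P5=21
Turnaround = completion − arrival: P0=4, P1=9, P2=25, P3=13, P4=14, P5=10
Total turnaround = 4 + 9 + 25 + 13 + 14 + 10 = 75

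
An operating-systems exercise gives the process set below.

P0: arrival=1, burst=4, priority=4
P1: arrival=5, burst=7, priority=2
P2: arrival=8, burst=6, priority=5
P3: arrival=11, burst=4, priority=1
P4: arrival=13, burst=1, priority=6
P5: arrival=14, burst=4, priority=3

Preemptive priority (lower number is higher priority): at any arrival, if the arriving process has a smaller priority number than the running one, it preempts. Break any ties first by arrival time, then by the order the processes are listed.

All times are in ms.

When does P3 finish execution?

Gantt: | idle 0-1 | P0 1-5 | P1 5-11 | P3 11-15 | P1 15-16 | P5 16-20 | P2 20-26 | P4 26-27 |
Completion: P0=5  P1=16  P2=26  P3=15  P4=27  P5=20

15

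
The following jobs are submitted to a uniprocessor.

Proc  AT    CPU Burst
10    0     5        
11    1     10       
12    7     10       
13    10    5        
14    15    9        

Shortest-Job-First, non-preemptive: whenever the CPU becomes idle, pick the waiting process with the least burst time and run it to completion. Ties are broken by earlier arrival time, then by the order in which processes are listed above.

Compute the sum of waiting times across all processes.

36

Gantt: | 10 0-5 | 11 5-15 | 13 15-20 | 14 20-29 | 12 29-39 |
Completion: 10=5  11=15  12=39  13=20  14=29
Turnaround (C−A): 10=5  11=14  12=32  13=10  14=14
Waiting = turnaround − burst: 10=0, 11=4, 12=22, 13=5, 14=5
Total waiting = 0 + 4 + 22 + 5 + 5 = 36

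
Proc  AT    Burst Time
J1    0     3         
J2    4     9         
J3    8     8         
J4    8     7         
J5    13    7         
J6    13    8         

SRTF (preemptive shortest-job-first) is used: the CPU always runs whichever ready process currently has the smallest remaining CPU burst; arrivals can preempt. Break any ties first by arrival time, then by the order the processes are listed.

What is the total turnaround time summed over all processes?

95

Schedule: | J1 0-3 | idle 3-4 | J2 4-13 | J4 13-20 | J5 20-27 | J3 27-35 | J6 35-43 |
Completion: J1=3  J2=13  J3=35  J4=20  J5=27  J6=43
Turnaround (C−A): J1=3  J2=9  J3=27  J4=12  J5=14  J6=30
Turnaround = completion − arrival: J1=3, J2=9, J3=27, J4=12, J5=14, J6=30
Total turnaround = 3 + 9 + 27 + 12 + 14 + 30 = 95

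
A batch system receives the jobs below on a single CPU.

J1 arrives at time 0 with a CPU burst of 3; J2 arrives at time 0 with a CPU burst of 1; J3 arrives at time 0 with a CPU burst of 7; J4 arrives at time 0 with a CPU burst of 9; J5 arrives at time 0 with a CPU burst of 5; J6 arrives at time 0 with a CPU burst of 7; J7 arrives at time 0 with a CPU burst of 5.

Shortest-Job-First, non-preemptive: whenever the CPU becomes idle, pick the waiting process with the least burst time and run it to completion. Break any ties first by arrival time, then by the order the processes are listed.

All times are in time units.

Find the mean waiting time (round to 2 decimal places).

Schedule: | J2 0-1 | J1 1-4 | J5 4-9 | J7 9-14 | J3 14-21 | J6 21-28 | J4 28-37 |
Completion: J1=4  J2=1  J3=21  J4=37  J5=9  J6=28  J7=14
Waiting times: J1=1, J2=0, J3=14, J4=28, J5=4, J6=21, J7=9
Average waiting = (1+0+14+28+4+21+9) / 7 = 77/7 = 11.00

11.00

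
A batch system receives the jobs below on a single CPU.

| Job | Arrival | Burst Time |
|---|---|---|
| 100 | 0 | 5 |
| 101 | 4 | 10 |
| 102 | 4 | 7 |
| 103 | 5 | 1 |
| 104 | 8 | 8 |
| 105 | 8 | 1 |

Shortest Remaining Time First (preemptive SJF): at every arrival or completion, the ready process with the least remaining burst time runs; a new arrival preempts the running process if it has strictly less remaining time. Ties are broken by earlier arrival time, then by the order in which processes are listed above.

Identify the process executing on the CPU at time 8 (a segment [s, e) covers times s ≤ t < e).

Timeline: | 100 0-5 | 103 5-6 | 102 6-8 | 105 8-9 | 102 9-14 | 104 14-22 | 101 22-32 |
Completion: 100=5  101=32  102=14  103=6  104=22  105=9
Turnaround (C−A): 100=5  101=28  102=10  103=1  104=14  105=1

105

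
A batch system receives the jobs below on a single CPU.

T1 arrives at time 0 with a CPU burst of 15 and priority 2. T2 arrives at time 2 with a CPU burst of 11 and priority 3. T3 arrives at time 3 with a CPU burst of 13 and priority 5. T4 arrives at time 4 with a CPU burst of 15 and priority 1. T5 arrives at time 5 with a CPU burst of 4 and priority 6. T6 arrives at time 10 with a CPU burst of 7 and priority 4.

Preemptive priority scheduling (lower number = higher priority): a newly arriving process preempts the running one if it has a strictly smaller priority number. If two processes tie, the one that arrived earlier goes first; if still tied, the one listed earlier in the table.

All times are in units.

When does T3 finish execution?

61

Timeline: | T1 0-4 | T4 4-19 | T1 19-30 | T2 30-41 | T6 41-48 | T3 48-61 | T5 61-65 |
Completion: T1=30  T2=41  T3=61  T4=19  T5=65  T6=48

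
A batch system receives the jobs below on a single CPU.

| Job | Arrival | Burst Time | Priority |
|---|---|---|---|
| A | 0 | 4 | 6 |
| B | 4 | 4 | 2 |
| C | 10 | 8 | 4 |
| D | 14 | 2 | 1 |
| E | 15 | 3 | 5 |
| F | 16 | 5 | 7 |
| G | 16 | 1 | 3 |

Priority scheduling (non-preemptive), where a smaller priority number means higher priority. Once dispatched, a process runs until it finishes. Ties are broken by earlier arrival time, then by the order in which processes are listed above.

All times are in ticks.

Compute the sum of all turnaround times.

49

Gantt: | A 0-4 | B 4-8 | idle 8-10 | C 10-18 | D 18-20 | G 20-21 | E 21-24 | F 24-29 |
Completion: A=4  B=8  C=18  D=20  E=24  F=29  G=21
Turnaround (C−A): A=4  B=4  C=8  D=6  E=9  F=13  G=5
Turnaround = completion − arrival: A=4, B=4, C=8, D=6, E=9, F=13, G=5
Total turnaround = 4 + 4 + 8 + 6 + 9 + 13 + 5 = 49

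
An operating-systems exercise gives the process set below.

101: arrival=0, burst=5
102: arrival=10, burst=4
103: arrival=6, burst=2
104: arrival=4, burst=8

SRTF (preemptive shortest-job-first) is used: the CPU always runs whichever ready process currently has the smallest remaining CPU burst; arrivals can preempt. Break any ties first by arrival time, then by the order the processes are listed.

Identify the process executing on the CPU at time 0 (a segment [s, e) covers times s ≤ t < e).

101

Schedule: | 101 0-5 | 104 5-6 | 103 6-8 | 104 8-10 | 102 10-14 | 104 14-19 |
Completion: 101=5  102=14  103=8  104=19
Turnaround (C−A): 101=5  102=4  103=2  104=15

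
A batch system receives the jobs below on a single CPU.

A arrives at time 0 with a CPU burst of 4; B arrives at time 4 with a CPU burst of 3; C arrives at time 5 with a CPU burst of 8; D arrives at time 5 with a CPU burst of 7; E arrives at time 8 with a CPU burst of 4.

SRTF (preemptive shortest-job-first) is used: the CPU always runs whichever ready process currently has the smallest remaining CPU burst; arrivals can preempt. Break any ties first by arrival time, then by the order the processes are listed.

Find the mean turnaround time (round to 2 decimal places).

9.00

Timeline: | A 0-4 | B 4-7 | D 7-8 | E 8-12 | D 12-18 | C 18-26 |
Completion: A=4  B=7  C=26  D=18  E=12
Turnaround times: A=4, B=3, C=21, D=13, E=4
Average turnaround = (4+3+21+13+4) / 5 = 45/5 = 9.00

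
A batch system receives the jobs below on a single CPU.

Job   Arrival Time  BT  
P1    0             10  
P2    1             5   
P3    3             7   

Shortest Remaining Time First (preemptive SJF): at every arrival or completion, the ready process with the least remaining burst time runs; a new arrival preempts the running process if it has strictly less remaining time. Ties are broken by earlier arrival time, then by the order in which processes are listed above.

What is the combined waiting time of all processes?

15

Timeline: | P1 0-1 | P2 1-6 | P3 6-13 | P1 13-22 |
Completion: P1=22  P2=6  P3=13
Waiting = turnaround − burst: P1=12, P2=0, P3=3
Total waiting = 12 + 0 + 3 = 15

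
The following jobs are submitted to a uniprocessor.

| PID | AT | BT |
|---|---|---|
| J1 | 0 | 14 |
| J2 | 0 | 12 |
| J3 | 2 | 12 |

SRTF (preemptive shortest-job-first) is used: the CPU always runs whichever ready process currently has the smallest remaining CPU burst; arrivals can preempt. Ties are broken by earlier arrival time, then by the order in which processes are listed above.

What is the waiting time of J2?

Schedule: | J2 0-12 | J3 12-24 | J1 24-38 |
Completion: J1=38  J2=12  J3=24
Turnaround (C−A): J1=38  J2=12  J3=22
Waiting(J2) = turnaround − burst = 12 − 12 = 0

0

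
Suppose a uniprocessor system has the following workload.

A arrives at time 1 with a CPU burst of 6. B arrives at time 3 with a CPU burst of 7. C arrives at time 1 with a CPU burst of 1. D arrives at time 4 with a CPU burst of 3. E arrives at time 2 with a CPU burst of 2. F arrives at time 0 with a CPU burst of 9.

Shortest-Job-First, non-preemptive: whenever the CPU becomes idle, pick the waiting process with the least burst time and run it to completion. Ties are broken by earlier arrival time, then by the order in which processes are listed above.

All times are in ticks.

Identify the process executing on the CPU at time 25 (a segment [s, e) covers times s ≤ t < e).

B

Gantt: | F 0-9 | C 9-10 | E 10-12 | D 12-15 | A 15-21 | B 21-28 |
Completion: A=21  B=28  C=10  D=15  E=12  F=9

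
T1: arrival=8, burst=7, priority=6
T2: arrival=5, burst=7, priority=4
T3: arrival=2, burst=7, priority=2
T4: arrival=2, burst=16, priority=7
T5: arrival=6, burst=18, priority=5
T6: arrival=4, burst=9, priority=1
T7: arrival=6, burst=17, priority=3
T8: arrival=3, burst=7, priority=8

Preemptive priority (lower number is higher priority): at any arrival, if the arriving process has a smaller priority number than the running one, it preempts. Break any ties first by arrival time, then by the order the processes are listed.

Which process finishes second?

Schedule: | idle 0-2 | T3 2-4 | T6 4-13 | T3 13-18 | T7 18-35 | T2 35-42 | T5 42-60 | T1 60-67 | T4 67-83 | T8 83-90 |
Completion: T1=67  T2=42  T3=18  T4=83  T5=60  T6=13  T7=35  T8=90
Turnaround (C−A): T1=59  T2=37  T3=16  T4=81  T5=54  T6=9  T7=29  T8=87
Finish order: T6 → T3 → T7 → T2 → T5 → T1 → T4 → T8

T3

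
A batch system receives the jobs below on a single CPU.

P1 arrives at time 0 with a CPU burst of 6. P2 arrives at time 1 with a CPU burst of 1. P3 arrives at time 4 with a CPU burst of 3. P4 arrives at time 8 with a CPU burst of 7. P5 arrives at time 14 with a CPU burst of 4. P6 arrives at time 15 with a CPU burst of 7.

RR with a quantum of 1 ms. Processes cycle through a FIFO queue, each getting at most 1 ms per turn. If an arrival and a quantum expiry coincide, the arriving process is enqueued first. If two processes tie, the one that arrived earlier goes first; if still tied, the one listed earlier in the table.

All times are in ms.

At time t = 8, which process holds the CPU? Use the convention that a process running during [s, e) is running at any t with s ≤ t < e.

Schedule: | P1 0-1 | P2 1-2 | P1 2-4 | P3 4-5 | P1 5-6 | P3 6-7 | P1 7-8 | P3 8-9 | P4 9-10 | P1 10-11 | P4 11-14 | P5 14-15 | P4 15-16 | P6 16-17 | P5 17-18 | P4 18-19 | P6 19-20 | P5 20-21 | P4 21-22 | P6 22-23 | P5 23-24 | P6 24-28 |
Completion: P1=11  P2=2  P3=9  P4=22  P5=24  P6=28
Turnaround (C−A): P1=11  P2=1  P3=5  P4=14  P5=10  P6=13

P3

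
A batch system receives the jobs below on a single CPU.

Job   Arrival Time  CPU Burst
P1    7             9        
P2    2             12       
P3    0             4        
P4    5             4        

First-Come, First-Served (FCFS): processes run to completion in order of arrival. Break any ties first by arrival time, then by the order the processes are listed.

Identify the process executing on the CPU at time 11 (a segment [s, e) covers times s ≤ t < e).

P2

Gantt: | P3 0-4 | P2 4-16 | P4 16-20 | P1 20-29 |
Completion: P1=29  P2=16  P3=4  P4=20
Turnaround (C−A): P1=22  P2=14  P3=4  P4=15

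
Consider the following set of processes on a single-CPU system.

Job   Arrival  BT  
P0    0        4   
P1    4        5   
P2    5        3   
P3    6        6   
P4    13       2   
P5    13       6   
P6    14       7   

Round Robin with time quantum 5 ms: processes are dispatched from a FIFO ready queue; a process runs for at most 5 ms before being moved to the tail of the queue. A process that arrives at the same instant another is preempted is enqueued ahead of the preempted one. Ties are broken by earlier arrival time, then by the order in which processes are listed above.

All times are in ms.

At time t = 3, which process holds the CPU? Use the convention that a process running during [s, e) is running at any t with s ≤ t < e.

P0

Schedule: | P0 0-4 | P1 4-9 | P2 9-12 | P3 12-17 | P4 17-19 | P5 19-24 | P6 24-29 | P3 29-30 | P5 30-31 | P6 31-33 |
Completion: P0=4  P1=9  P2=12  P3=30  P4=19  P5=31  P6=33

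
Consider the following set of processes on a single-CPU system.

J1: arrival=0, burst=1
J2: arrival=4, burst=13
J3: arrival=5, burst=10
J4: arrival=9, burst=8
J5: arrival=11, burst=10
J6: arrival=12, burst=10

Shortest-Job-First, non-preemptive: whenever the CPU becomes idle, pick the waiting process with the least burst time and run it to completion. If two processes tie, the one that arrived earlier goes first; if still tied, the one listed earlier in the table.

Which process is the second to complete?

J2

Gantt: | J1 0-1 | idle 1-4 | J2 4-17 | J4 17-25 | J3 25-35 | J5 35-45 | J6 45-55 |
Completion: J1=1  J2=17  J3=35  J4=25  J5=45  J6=55
Finish order: J1 → J2 → J4 → J3 → J5 → J6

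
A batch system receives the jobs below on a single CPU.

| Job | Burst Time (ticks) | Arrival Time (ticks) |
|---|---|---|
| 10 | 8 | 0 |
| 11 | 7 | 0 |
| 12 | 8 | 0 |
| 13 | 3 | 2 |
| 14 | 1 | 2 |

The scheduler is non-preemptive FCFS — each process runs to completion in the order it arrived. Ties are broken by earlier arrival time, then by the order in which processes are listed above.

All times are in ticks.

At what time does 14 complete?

Timeline: | 10 0-8 | 11 8-15 | 12 15-23 | 13 23-26 | 14 26-27 |
Completion: 10=8  11=15  12=23  13=26  14=27
Turnaround (C−A): 10=8  11=15  12=23  13=24  14=25

27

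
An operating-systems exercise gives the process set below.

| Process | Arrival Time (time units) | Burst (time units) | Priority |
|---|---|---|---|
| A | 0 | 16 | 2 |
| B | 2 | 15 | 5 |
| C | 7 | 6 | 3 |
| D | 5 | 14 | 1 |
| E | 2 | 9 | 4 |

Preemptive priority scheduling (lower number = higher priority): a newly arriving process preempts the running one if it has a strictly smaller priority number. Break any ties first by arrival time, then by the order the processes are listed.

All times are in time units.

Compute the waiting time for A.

Schedule: | A 0-5 | D 5-19 | A 19-30 | C 30-36 | E 36-45 | B 45-60 |
Completion: A=30  B=60  C=36  D=19  E=45
Waiting(A) = turnaround − burst = 30 − 16 = 14

14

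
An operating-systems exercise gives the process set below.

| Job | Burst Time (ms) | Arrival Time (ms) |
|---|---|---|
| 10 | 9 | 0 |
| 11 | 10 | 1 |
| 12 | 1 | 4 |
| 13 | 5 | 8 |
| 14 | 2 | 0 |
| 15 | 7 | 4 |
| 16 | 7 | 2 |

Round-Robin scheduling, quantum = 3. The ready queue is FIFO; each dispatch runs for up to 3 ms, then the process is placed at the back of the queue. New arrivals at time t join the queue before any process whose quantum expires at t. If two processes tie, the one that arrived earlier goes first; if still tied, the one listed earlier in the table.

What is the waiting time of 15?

Timeline: | 10 0-3 | 14 3-5 | 11 5-8 | 16 8-11 | 10 11-14 | 12 14-15 | 15 15-18 | 13 18-21 | 11 21-24 | 16 24-27 | 10 27-30 | 15 30-33 | 13 33-35 | 11 35-38 | 16 38-39 | 15 39-40 | 11 40-41 |
Completion: 10=30  11=41  12=15  13=35  14=5  15=40  16=39
Waiting(15) = turnaround − burst = 36 − 7 = 29

29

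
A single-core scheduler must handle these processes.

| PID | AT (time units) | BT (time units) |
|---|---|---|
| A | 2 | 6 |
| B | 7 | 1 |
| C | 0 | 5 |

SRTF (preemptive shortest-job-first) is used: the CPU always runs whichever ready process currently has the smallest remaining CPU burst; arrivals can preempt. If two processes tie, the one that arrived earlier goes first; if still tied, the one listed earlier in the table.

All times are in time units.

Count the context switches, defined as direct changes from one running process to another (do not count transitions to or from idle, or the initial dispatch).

3

Gantt: | C 0-5 | A 5-7 | B 7-8 | A 8-12 |
Completion: A=12  B=8  C=5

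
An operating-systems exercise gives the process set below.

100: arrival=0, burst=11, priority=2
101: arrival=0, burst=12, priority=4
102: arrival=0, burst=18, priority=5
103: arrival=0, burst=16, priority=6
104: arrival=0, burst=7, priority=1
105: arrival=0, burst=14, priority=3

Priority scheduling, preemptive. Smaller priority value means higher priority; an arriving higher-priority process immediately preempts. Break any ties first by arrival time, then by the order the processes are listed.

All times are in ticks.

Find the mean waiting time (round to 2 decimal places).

27.17

Schedule: | 104 0-7 | 100 7-18 | 105 18-32 | 101 32-44 | 102 44-62 | 103 62-78 |
Completion: 100=18  101=44  102=62  103=78  104=7  105=32
Waiting times: 100=7, 101=32, 102=44, 103=62, 104=0, 105=18
Average waiting = (7+32+44+62+0+18) / 6 = 163/6 = 27.17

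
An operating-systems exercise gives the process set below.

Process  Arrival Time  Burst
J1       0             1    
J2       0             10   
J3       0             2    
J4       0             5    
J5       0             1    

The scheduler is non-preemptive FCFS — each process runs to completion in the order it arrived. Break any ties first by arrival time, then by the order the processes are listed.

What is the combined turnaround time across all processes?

62

Gantt: | J1 0-1 | J2 1-11 | J3 11-13 | J4 13-18 | J5 18-19 |
Completion: J1=1  J2=11  J3=13  J4=18  J5=19
Turnaround = completion − arrival: J1=1, J2=11, J3=13, J4=18, J5=19
Total turnaround = 1 + 11 + 13 + 18 + 19 = 62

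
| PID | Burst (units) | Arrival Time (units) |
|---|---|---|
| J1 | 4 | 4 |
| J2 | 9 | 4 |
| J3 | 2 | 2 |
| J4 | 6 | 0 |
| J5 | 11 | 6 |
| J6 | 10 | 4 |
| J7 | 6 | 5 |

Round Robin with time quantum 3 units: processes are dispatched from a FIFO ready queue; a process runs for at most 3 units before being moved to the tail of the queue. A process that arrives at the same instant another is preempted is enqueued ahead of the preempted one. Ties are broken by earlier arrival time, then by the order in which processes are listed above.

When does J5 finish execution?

48

Schedule: | J4 0-3 | J3 3-5 | J4 5-8 | J1 8-11 | J2 11-14 | J6 14-17 | J7 17-20 | J5 20-23 | J1 23-24 | J2 24-27 | J6 27-30 | J7 30-33 | J5 33-36 | J2 36-39 | J6 39-42 | J5 42-45 | J6 45-46 | J5 46-48 |
Completion: J1=24  J2=39  J3=5  J4=8  J5=48  J6=46  J7=33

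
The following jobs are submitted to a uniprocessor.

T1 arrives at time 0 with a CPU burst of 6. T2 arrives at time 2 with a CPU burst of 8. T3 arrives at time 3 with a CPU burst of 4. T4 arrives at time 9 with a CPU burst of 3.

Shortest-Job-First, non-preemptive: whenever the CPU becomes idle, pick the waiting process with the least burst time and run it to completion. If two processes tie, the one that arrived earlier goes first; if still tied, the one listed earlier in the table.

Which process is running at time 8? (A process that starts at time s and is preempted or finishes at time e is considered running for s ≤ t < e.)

T3

Timeline: | T1 0-6 | T3 6-10 | T4 10-13 | T2 13-21 |
Completion: T1=6  T2=21  T3=10  T4=13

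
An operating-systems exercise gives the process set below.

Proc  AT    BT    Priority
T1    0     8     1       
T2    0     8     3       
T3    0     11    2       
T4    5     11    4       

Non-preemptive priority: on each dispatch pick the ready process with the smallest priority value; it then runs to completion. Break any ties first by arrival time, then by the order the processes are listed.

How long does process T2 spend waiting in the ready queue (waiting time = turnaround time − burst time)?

19

Timeline: | T1 0-8 | T3 8-19 | T2 19-27 | T4 27-38 |
Completion: T1=8  T2=27  T3=19  T4=38
Waiting(T2) = turnaround − burst = 27 − 8 = 19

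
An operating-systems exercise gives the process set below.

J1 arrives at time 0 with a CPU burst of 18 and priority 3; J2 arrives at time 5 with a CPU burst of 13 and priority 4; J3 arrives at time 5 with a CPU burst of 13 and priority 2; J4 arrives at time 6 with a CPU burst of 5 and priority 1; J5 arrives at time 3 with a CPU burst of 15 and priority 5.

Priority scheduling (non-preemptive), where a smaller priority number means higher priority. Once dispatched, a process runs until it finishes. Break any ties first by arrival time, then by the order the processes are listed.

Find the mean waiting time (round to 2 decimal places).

21.40

Schedule: | J1 0-18 | J4 18-23 | J3 23-36 | J2 36-49 | J5 49-64 |
Completion: J1=18  J2=49  J3=36  J4=23  J5=64
Waiting times: J1=0, J2=31, J3=18, J4=12, J5=46
Average waiting = (0+31+18+12+46) / 5 = 107/5 = 21.40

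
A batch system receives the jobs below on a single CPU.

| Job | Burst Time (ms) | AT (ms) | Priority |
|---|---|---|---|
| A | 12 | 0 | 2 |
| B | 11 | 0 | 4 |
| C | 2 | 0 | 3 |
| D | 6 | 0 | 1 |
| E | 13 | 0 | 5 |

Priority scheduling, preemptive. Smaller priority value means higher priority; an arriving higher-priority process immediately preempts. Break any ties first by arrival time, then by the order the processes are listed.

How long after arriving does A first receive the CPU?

Timeline: | D 0-6 | A 6-18 | C 18-20 | B 20-31 | E 31-44 |
Completion: A=18  B=31  C=20  D=6  E=44
Turnaround (C−A): A=18  B=31  C=20  D=6  E=44
Response(A) = first start − arrival = 6 − 0 = 6

6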